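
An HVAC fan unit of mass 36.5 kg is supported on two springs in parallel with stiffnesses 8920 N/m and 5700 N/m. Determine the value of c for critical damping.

Parallel springs add: k_eq = 8920 + 5700 = 14620 N/m.
c_c = 2√(k_eq·m) = 2√(14620 × 36.5) = 2 × 730.5 = 1461 N·s/m.

1460 N·s/m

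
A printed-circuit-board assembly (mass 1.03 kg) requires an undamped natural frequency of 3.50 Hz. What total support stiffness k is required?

ω_n = 2πf_n = 2π × 3.50 = 21.99 rad/s.
k = m·ω_n² = 1.03 × 21.99² = 1.03 × 483.6 = 498.1 N/m.

498 N/m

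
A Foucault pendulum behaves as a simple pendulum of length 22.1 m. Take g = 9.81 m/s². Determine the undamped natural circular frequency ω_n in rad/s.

0.666 rad/s

For a simple pendulum ω_n = √(g/L) = √(9.81/22.1) = √0.4439 = 0.6663 rad/s.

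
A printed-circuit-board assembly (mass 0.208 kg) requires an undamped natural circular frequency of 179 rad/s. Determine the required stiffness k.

6660 N/m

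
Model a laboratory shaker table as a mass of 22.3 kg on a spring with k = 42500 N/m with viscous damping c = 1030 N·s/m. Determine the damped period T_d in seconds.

ω_n = √(k/m) = √(42500/22.3) = 43.66 rad/s.
Critical damping c_c = 2√(k·m) = 2√(42500 × 22.3) = 1947 N·s/m, so ζ = c/c_c = 1030/1947 = 0.5290.
ω_d = ω_n√(1 − ζ²) = 43.66 × √(1 − 0.280) = 37.05 rad/s.
T_d = 2π/ω_d = 0.1696 s.

0.170 s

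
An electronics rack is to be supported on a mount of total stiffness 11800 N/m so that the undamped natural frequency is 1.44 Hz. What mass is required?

ω_n = 2πf_n = 2π × 1.44 = 9.048 rad/s.
m = k/ω_n² = 11800/9.048² = 11800/81.86 = 144.1 kg.

144 kg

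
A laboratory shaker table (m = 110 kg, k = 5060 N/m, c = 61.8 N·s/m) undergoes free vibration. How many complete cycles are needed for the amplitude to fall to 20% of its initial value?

ζ = c/(2√(km)) = 61.8/(2√(5060 × 110)) = 61.8/1492 = 0.04142.
Logarithmic decrement δ = 2πζ/√(1 − ζ²) = 2π × 0.04142/√(1 − 0.00172) = 0.2605.
x_n/x₀ = e^(−nδ) ≤ 0.2; take ln: n ≥ ln(1/0.2)/δ = 1.609/0.2605 = 6.179.
So 7 complete cycles are required.

7 cycles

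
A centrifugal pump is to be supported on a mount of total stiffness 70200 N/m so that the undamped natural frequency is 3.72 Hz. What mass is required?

128 kg

ω_n = 2πf_n = 2π × 3.72 = 23.37 rad/s.
m = k/ω_n² = 70200/23.37² = 70200/546.3 = 128.5 kg.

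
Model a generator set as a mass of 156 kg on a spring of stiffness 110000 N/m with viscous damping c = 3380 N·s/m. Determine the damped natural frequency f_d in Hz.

3.86 Hz

ω_n = √(k/m) = √(110000/156) = 26.55 rad/s.
Critical damping c_c = 2√(k·m) = 2√(110000 × 156) = 8285 N·s/m, so ζ = c/c_c = 3380/8285 = 0.4080.
ω_d = ω_n√(1 − ζ²) = 26.55 × √(1 − 0.166) = 24.24 rad/s.
f_d = ω_d/(2π) = 3.859 Hz.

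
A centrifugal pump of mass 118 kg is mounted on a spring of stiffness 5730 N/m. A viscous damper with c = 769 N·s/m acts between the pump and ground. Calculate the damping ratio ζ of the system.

ω_n = √(k/m) = √(5730/118) = 6.968 rad/s.
Critical damping c_c = 2√(k·m) = 2√(5730 × 118) = 1645 N·s/m, so ζ = c/c_c = 769/1645 = 0.4676.

0.468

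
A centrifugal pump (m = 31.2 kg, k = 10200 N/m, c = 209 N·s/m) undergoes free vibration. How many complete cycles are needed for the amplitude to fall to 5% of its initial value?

ζ = c/(2√(km)) = 209/(2√(10200 × 31.2)) = 209/1128 = 0.1852.
Logarithmic decrement δ = 2πζ/√(1 − ζ²) = 2π × 0.1852/√(1 − 0.0343) = 1.184.
x_n/x₀ = e^(−nδ) ≤ 0.05; take ln: n ≥ ln(1/0.05)/δ = 2.996/1.184 = 2.529.
So 3 complete cycles are required.

3 cycles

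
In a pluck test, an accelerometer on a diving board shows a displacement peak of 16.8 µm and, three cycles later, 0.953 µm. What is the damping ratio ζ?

Logarithmic decrement δ = (1/n)·ln(x₀/x_n) = (1/3)·ln(16.8/0.953) = (1/3)·ln(17.63) = 0.9565.
ζ = δ/√(4π² + δ²) = 0.9565/√(39.48 + 0.915) = 0.9565/6.356 = 0.1505.

0.150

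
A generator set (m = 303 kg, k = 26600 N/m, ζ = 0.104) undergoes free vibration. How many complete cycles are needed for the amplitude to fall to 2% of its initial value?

6 cycles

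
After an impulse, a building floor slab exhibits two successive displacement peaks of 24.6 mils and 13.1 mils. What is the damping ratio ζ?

Logarithmic decrement δ = (1/n)·ln(x₀/x_n) = (1/1)·ln(24.6/13.1) = (1/1)·ln(1.878) = 0.6301.
ζ = δ/√(4π² + δ²) = 0.6301/√(39.48 + 0.397) = 0.6301/6.315 = 0.09979.

0.0998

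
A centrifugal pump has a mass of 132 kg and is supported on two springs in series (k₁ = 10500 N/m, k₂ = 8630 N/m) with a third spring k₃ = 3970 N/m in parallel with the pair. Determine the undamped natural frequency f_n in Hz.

Series pair: k_s = k₁k₂/(k₁+k₂) = (10500)(8630)/(10500 + 8630) = 4737 N/m. In parallel with k₃: k_eq = 4737 + 3970 = 8707 N/m.
ω_n = √(k_eq/m) = √(8707/132) = √65.96 = 8.122 rad/s.
f_n = ω_n/(2π) = 8.122/6.283 = 1.293 Hz.

1.29 Hz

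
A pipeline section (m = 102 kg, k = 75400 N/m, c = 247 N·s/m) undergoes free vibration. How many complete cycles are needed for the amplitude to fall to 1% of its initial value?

17 cycles

ζ = c/(2√(km)) = 247/(2√(75400 × 102)) = 247/5546 = 0.04453.
Logarithmic decrement δ = 2πζ/√(1 − ζ²) = 2π × 0.04453/√(1 − 0.00198) = 0.2801.
x_n/x₀ = e^(−nδ) ≤ 0.01; take ln: n ≥ ln(1/0.01)/δ = 4.605/0.2801 = 16.44.
So 17 complete cycles are required.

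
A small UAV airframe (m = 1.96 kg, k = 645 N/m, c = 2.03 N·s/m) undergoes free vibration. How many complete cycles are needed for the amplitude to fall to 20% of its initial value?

9 cycles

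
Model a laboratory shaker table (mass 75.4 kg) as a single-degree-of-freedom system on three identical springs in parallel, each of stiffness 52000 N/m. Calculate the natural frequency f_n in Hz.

7.24 Hz

Parallel springs add: k_eq = 3 × 52000 = 156000 N/m.
ω_n = √(k_eq/m) = √(156000/75.4) = √2069 = 45.49 rad/s.
f_n = ω_n/(2π) = 45.49/6.283 = 7.239 Hz.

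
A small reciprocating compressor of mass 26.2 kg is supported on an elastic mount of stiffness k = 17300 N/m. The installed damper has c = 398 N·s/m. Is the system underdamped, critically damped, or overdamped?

c_c = 2√(k·m) = 1346 N·s/m; ζ = c/c_c = 398/1346 = 0.296.
Since ζ < 1 the system is underdamped.

underdamped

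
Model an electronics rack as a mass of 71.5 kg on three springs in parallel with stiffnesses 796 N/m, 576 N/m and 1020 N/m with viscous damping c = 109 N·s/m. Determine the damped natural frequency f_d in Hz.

0.913 Hz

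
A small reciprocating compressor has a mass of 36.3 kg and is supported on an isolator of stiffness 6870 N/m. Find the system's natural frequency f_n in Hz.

2.19 Hz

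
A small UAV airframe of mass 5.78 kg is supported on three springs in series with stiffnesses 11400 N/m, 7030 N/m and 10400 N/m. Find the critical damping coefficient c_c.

266 N·s/m

Series springs: 1/k_eq = 1/11400 + 1/7030 + 1/10400 = 0.0003261, so k_eq = 3066 N/m.
c_c = 2√(k_eq·m) = 2√(3066 × 5.78) = 2 × 133.1 = 266.3 N·s/m.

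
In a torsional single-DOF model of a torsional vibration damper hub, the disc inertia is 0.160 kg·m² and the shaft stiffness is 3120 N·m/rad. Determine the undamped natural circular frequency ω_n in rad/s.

ω_n = √(k_t/J) = √(3120/0.160) = √19500 = 139.6 rad/s.

140 rad/s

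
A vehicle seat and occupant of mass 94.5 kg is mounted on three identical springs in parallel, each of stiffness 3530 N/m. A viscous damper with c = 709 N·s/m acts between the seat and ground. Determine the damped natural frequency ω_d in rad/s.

Parallel springs add: k_eq = 3 × 3530 = 10590 N/m.
ω_n = √(k_eq/m) = √(10590/94.5) = 10.59 rad/s.
Critical damping c_c = 2√(k_eq·m) = 2√(10590 × 94.5) = 2001 N·s/m, so ζ = c/c_c = 709/2001 = 0.3544.
ω_d = ω_n√(1 − ζ²) = 10.59 × √(1 − 0.126) = 9.899 rad/s.

9.90 rad/s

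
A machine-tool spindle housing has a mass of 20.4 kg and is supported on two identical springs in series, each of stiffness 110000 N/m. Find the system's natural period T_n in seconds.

0.121 s

Series springs: 1/k_eq = 2/110000, so k_eq = 110000/2 = 55000 N/m.
ω_n = √(k_eq/m) = √(55000/20.4) = √2696 = 51.92 rad/s.
T_n = 2π/ω_n = 6.283/51.92 = 0.1210 s.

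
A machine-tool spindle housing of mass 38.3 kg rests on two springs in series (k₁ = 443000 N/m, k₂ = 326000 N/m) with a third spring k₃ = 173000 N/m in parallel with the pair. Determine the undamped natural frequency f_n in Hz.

Series pair: k_s = k₁k₂/(k₁+k₂) = (443000)(326000)/(443000 + 326000) = 187800 N/m. In parallel with k₃: k_eq = 187800 + 173000 = 360800 N/m.
ω_n = √(k_eq/m) = √(360800/38.3) = √9420 = 97.06 rad/s.
f_n = ω_n/(2π) = 97.06/6.283 = 15.45 Hz.

15.4 Hz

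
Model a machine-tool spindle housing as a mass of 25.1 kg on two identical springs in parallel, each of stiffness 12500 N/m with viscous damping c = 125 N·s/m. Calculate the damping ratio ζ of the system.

0.0789

Parallel springs add: k_eq = 2 × 12500 = 25000 N/m.
ω_n = √(k_eq/m) = √(25000/25.1) = 31.56 rad/s.
Critical damping c_c = 2√(k_eq·m) = 2√(25000 × 25.1) = 1584 N·s/m, so ζ = c/c_c = 125/1584 = 0.07890.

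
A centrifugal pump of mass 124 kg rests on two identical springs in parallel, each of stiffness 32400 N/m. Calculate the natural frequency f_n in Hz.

Parallel springs add: k_eq = 2 × 32400 = 64800 N/m.
ω_n = √(k_eq/m) = √(64800/124) = √522.6 = 22.86 rad/s.
f_n = ω_n/(2π) = 22.86/6.283 = 3.638 Hz.

3.64 Hz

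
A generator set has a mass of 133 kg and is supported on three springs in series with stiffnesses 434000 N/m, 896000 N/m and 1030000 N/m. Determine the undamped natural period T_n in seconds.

0.152 s

Series springs: 1/k_eq = 1/434000 + 1/896000 + 1/1030000 = 4.391×10^-6, so k_eq = 227700 N/m.
ω_n = √(k_eq/m) = √(227700/133) = √1712 = 41.38 rad/s.
T_n = 2π/ω_n = 6.283/41.38 = 0.1518 s.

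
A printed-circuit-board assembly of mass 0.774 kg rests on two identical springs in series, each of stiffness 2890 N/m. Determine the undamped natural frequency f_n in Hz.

6.88 Hz

Series springs: 1/k_eq = 2/2890, so k_eq = 2890/2 = 1445 N/m.
ω_n = √(k_eq/m) = √(1445/0.774) = √1867 = 43.21 rad/s.
f_n = ω_n/(2π) = 43.21/6.283 = 6.877 Hz.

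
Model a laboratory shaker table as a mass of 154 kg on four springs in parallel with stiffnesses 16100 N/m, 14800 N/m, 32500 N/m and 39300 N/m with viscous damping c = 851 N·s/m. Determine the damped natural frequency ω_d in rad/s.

25.7 rad/s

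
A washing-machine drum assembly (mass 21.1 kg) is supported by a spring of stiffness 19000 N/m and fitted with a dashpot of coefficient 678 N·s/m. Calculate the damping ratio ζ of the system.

0.535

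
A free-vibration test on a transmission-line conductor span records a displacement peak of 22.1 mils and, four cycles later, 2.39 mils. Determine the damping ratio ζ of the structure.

Logarithmic decrement δ = (1/n)·ln(x₀/x_n) = (1/4)·ln(22.1/2.39) = (1/4)·ln(9.247) = 0.5561.
ζ = δ/√(4π² + δ²) = 0.5561/√(39.48 + 0.309) = 0.5561/6.308 = 0.08816.

0.0882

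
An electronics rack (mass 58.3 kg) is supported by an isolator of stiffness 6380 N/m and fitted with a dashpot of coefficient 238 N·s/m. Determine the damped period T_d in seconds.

0.612 s

ω_n = √(k/m) = √(6380/58.3) = 10.46 rad/s.
Critical damping c_c = 2√(k·m) = 2√(6380 × 58.3) = 1220 N·s/m, so ζ = c/c_c = 238/1220 = 0.1951.
ω_d = ω_n√(1 − ζ²) = 10.46 × √(1 − 0.0381) = 10.26 rad/s.
T_d = 2π/ω_d = 0.6124 s.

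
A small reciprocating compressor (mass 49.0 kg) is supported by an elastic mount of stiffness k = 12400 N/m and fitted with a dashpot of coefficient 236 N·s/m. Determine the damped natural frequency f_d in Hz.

ω_n = √(k/m) = √(12400/49.0) = 15.91 rad/s.
Critical damping c_c = 2√(k·m) = 2√(12400 × 49.0) = 1559 N·s/m, so ζ = c/c_c = 236/1559 = 0.1514.
ω_d = ω_n√(1 − ζ²) = 15.91 × √(1 − 0.0229) = 15.72 rad/s.
f_d = ω_d/(2π) = 2.503 Hz.

2.50 Hz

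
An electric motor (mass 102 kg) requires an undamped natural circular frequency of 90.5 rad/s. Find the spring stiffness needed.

835000 N/m

k = m·ω_n² = 102 × 90.50² = 102 × 8190 = 835400 N/m.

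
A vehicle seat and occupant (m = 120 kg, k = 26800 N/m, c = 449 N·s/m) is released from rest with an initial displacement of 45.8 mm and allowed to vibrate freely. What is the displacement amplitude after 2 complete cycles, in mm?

ζ = c/(2√(km)) = 449/(2√(26800 × 120)) = 449/3587 = 0.1252.
Logarithmic decrement δ = 2πζ/√(1 − ζ²) = 2π × 0.1252/√(1 − 0.0157) = 0.7928.
After n cycles, x_n/x₀ = e^(−nδ), so x_2 = 45.8 × e^(−2 × 0.7928) = 45.8 × 0.2048 = 9.381 mm.

9.38 mm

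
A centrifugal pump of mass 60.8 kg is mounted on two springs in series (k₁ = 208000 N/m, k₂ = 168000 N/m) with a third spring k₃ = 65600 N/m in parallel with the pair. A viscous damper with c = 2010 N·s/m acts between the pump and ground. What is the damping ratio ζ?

Series pair: k_s = k₁k₂/(k₁+k₂) = (208000)(168000)/(208000 + 168000) = 92940 N/m. In parallel with k₃: k_eq = 92940 + 65600 = 158500 N/m.
ω_n = √(k_eq/m) = √(158500/60.8) = 51.06 rad/s.
Critical damping c_c = 2√(k_eq·m) = 2√(158500 × 60.8) = 6209 N·s/m, so ζ = c/c_c = 2010/6209 = 0.3237.

0.324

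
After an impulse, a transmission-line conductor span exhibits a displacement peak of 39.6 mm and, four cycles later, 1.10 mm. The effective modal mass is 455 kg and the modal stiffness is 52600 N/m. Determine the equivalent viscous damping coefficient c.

1380 N·s/m

Logarithmic decrement δ = (1/n)·ln(x₀/x_n) = (1/4)·ln(39.6/1.10) = (1/4)·ln(36.00) = 0.8959.
ζ = δ/√(4π² + δ²) = 0.8959/√(39.48 + 0.803) = 0.8959/6.347 = 0.1412.
c = ζ · 2√(km) = 0.1412 × 2√(52600 × 455) = 0.1412 × 9784 = 1381 N·s/m.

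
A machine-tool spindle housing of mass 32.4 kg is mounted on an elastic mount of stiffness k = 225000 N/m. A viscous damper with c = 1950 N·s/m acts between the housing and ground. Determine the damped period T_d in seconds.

ω_n = √(k/m) = √(225000/32.4) = 83.33 rad/s.
Critical damping c_c = 2√(k·m) = 2√(225000 × 32.4) = 5400 N·s/m, so ζ = c/c_c = 1950/5400 = 0.3611.
ω_d = ω_n√(1 − ζ²) = 83.33 × √(1 − 0.130) = 77.71 rad/s.
T_d = 2π/ω_d = 0.08085 s.

0.0809 s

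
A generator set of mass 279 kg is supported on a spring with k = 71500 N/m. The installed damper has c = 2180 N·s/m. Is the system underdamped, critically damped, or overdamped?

underdamped

c_c = 2√(k·m) = 8933 N·s/m; ζ = c/c_c = 2180/8933 = 0.244.
Since ζ < 1 the system is underdamped.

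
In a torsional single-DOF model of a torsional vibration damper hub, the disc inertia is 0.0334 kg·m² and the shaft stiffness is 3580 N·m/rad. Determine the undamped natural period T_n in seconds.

ω_n = √(k_t/J) = √(3580/0.0334) = √107200 = 327.4 rad/s.
T_n = 2π/ω_n = 6.283/327.4 = 0.01919 s.

0.0192 s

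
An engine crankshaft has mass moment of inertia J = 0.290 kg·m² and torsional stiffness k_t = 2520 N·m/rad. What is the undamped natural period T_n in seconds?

ω_n = √(k_t/J) = √(2520/0.290) = √8690 = 93.22 rad/s.
T_n = 2π/ω_n = 6.283/93.22 = 0.06740 s.

0.0674 s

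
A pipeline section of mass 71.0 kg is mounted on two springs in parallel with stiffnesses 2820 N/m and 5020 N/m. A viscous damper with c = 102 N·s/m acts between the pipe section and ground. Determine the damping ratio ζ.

Parallel springs add: k_eq = 2820 + 5020 = 7840 N/m.
ω_n = √(k_eq/m) = √(7840/71.0) = 10.51 rad/s.
Critical damping c_c = 2√(k_eq·m) = 2√(7840 × 71.0) = 1492 N·s/m, so ζ = c/c_c = 102/1492 = 0.06836.

0.0684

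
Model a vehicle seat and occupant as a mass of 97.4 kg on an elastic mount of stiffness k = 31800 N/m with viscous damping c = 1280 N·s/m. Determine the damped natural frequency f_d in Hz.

2.68 Hz

ω_n = √(k/m) = √(31800/97.4) = 18.07 rad/s.
Critical damping c_c = 2√(k·m) = 2√(31800 × 97.4) = 3520 N·s/m, so ζ = c/c_c = 1280/3520 = 0.3637.
ω_d = ω_n√(1 − ζ²) = 18.07 × √(1 − 0.132) = 16.83 rad/s.
f_d = ω_d/(2π) = 2.679 Hz.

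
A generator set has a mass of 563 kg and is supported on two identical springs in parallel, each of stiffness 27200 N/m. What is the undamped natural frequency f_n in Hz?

1.56 Hz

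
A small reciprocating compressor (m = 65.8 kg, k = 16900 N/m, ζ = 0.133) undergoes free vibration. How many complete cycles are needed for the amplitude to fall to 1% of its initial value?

Logarithmic decrement δ = 2πζ/√(1 − ζ²) = 2π × 0.1330/√(1 − 0.0177) = 0.8432.
x_n/x₀ = e^(−nδ) ≤ 0.01; take ln: n ≥ ln(1/0.01)/δ = 4.605/0.8432 = 5.462.
So 6 complete cycles are required.

6 cycles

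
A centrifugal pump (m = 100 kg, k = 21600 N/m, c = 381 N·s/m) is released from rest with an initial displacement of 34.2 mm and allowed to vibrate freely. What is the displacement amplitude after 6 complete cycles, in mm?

0.248 mm

ζ = c/(2√(km)) = 381/(2√(21600 × 100)) = 381/2939 = 0.1296.
Logarithmic decrement δ = 2πζ/√(1 − ζ²) = 2π × 0.1296/√(1 − 0.0168) = 0.8213.
After n cycles, x_n/x₀ = e^(−nδ), so x_6 = 34.2 × e^(−6 × 0.8213) = 34.2 × 0.007240 = 0.2476 mm.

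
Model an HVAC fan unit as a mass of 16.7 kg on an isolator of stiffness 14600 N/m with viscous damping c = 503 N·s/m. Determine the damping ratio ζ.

ω_n = √(k/m) = √(14600/16.7) = 29.57 rad/s.
Critical damping c_c = 2√(k·m) = 2√(14600 × 16.7) = 987.6 N·s/m, so ζ = c/c_c = 503/987.6 = 0.5093.

0.509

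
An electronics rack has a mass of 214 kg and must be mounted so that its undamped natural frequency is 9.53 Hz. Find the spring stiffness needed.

767000 N/m

ω_n = 2πf_n = 2π × 9.53 = 59.88 rad/s.
k = m·ω_n² = 214 × 59.88² = 214 × 3585 = 767300 N/m.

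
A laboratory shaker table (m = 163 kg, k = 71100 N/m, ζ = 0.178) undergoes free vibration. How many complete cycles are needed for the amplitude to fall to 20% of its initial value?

2 cycles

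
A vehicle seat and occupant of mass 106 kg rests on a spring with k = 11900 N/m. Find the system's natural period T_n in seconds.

0.593 s

ω_n = √(k/m) = √(11900/106) = √112.3 = 10.60 rad/s.
T_n = 2π/ω_n = 6.283/10.60 = 0.5930 s.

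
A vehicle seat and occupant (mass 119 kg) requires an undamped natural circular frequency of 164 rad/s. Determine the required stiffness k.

3200000 N/m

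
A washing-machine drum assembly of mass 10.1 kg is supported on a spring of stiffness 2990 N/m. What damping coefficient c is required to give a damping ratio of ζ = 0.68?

236 N·s/m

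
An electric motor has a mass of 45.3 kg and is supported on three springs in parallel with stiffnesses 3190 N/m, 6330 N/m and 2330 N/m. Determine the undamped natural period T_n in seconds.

Parallel springs add: k_eq = 3190 + 6330 + 2330 = 11850 N/m.
ω_n = √(k_eq/m) = √(11850/45.3) = √261.6 = 16.17 rad/s.
T_n = 2π/ω_n = 6.283/16.17 = 0.3885 s.

0.388 s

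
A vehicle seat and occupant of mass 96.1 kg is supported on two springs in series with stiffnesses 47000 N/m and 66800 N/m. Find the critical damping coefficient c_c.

Series springs: 1/k_eq = 1/47000 + 1/66800 = 3.625×10^-5, so k_eq = 27590 N/m.
c_c = 2√(k_eq·m) = 2√(27590 × 96.1) = 2 × 1628 = 3257 N·s/m.

3260 N·s/m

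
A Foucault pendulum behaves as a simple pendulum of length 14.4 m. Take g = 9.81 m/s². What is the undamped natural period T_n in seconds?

For a simple pendulum ω_n = √(g/L) = √(9.81/14.4) = √0.6813 = 0.8254 rad/s.
T_n = 2π/ω_n = 6.283/0.8254 = 7.612 s.

7.61 s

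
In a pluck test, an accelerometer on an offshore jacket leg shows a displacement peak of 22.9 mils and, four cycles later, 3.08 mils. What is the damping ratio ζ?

0.0796

Logarithmic decrement δ = (1/n)·ln(x₀/x_n) = (1/4)·ln(22.9/3.08) = (1/4)·ln(7.435) = 0.5016.
ζ = δ/√(4π² + δ²) = 0.5016/√(39.48 + 0.252) = 0.5016/6.303 = 0.07957.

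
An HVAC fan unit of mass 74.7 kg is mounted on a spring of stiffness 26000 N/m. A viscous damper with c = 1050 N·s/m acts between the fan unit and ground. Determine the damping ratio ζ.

ω_n = √(k/m) = √(26000/74.7) = 18.66 rad/s.
Critical damping c_c = 2√(k·m) = 2√(26000 × 74.7) = 2787 N·s/m, so ζ = c/c_c = 1050/2787 = 0.3767.

0.377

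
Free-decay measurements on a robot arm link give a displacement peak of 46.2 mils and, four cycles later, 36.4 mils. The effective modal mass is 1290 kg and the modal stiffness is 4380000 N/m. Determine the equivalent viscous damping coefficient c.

Logarithmic decrement δ = (1/n)·ln(x₀/x_n) = (1/4)·ln(46.2/36.4) = (1/4)·ln(1.269) = 0.05960.
ζ = δ/√(4π² + δ²) = 0.05960/√(39.48 + 0.00355) = 0.05960/6.283 = 0.009486.
c = ζ · 2√(km) = 0.009486 × 2√(4380000 × 1290) = 0.009486 × 150300 = 1426 N·s/m.

1430 N·s/m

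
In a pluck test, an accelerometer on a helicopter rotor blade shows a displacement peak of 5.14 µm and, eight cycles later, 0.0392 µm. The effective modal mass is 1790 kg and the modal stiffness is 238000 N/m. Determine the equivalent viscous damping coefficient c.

3990 N·s/m

Logarithmic decrement δ = (1/n)·ln(x₀/x_n) = (1/8)·ln(5.14/0.0392) = (1/8)·ln(131.1) = 0.6095.
ζ = δ/√(4π² + δ²) = 0.6095/√(39.48 + 0.372) = 0.6095/6.313 = 0.09655.
c = ζ · 2√(km) = 0.09655 × 2√(238000 × 1790) = 0.09655 × 41280 = 3986 N·s/m.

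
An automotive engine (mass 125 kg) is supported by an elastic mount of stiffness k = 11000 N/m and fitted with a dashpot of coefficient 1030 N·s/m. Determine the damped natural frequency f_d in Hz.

ω_n = √(k/m) = √(11000/125) = 9.381 rad/s.
Critical damping c_c = 2√(k·m) = 2√(11000 × 125) = 2345 N·s/m, so ζ = c/c_c = 1030/2345 = 0.4392.
ω_d = ω_n√(1 − ζ²) = 9.381 × √(1 − 0.193) = 8.428 rad/s.
f_d = ω_d/(2π) = 1.341 Hz.

1.34 Hz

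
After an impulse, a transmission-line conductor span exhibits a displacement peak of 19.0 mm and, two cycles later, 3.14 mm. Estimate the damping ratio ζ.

Logarithmic decrement δ = (1/n)·ln(x₀/x_n) = (1/2)·ln(19.0/3.14) = (1/2)·ln(6.051) = 0.9001.
ζ = δ/√(4π² + δ²) = 0.9001/√(39.48 + 0.810) = 0.9001/6.347 = 0.1418.

0.142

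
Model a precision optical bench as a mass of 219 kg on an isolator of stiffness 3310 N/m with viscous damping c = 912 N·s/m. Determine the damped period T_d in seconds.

1.91 s

ω_n = √(k/m) = √(3310/219) = 3.888 rad/s.
Critical damping c_c = 2√(k·m) = 2√(3310 × 219) = 1703 N·s/m, so ζ = c/c_c = 912/1703 = 0.5356.
ω_d = ω_n√(1 − ζ²) = 3.888 × √(1 − 0.287) = 3.283 rad/s.
T_d = 2π/ω_d = 1.914 s.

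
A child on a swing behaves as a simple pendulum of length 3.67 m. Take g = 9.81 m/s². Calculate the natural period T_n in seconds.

For a simple pendulum ω_n = √(g/L) = √(9.81/3.67) = √2.673 = 1.635 rad/s.
T_n = 2π/ω_n = 6.283/1.635 = 3.843 s.

3.84 s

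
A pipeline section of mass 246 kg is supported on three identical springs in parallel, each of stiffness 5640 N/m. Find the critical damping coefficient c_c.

4080 N·s/m

Parallel springs add: k_eq = 3 × 5640 = 16920 N/m.
c_c = 2√(k_eq·m) = 2√(16920 × 246) = 2 × 2040 = 4080 N·s/m.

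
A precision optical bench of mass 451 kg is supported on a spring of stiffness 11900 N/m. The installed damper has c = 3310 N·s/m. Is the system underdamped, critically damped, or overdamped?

underdamped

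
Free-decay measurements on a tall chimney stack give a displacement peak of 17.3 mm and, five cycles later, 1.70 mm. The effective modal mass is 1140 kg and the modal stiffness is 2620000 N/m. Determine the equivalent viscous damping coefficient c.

Logarithmic decrement δ = (1/n)·ln(x₀/x_n) = (1/5)·ln(17.3/1.70) = (1/5)·ln(10.18) = 0.4640.
ζ = δ/√(4π² + δ²) = 0.4640/√(39.48 + 0.215) = 0.4640/6.300 = 0.07365.
c = ζ · 2√(km) = 0.07365 × 2√(2620000 × 1140) = 0.07365 × 109300 = 8050 N·s/m.

8050 N·s/m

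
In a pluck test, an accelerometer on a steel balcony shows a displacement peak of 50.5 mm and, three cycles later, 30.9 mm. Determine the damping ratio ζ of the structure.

0.0261

Logarithmic decrement δ = (1/n)·ln(x₀/x_n) = (1/3)·ln(50.5/30.9) = (1/3)·ln(1.634) = 0.1637.
ζ = δ/√(4π² + δ²) = 0.1637/√(39.48 + 0.0268) = 0.1637/6.285 = 0.02605.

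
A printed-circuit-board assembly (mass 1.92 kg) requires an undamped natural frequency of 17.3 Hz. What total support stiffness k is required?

22700 N/m

ω_n = 2πf_n = 2π × 17.3 = 108.7 rad/s.
k = m·ω_n² = 1.92 × 108.7² = 1.92 × 11820 = 22690 N/m.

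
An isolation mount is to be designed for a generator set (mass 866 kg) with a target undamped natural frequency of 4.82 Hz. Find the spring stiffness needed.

ω_n = 2πf_n = 2π × 4.82 = 30.28 rad/s.
k = m·ω_n² = 866 × 30.28² = 866 × 917.2 = 794300 N/m.

794000 N/m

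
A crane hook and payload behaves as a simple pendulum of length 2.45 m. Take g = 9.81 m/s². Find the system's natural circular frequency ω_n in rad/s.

For a simple pendulum ω_n = √(g/L) = √(9.81/2.45) = √4.004 = 2.001 rad/s.

2.00 rad/s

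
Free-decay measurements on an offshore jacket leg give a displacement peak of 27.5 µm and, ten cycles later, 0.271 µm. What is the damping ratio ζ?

0.0733

Logarithmic decrement δ = (1/n)·ln(x₀/x_n) = (1/10)·ln(27.5/0.271) = (1/10)·ln(101.5) = 0.4620.
ζ = δ/√(4π² + δ²) = 0.4620/√(39.48 + 0.213) = 0.4620/6.300 = 0.07333.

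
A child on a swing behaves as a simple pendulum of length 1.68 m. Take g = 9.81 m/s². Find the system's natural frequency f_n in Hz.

For a simple pendulum ω_n = √(g/L) = √(9.81/1.68) = √5.839 = 2.416 rad/s.
f_n = ω_n/(2π) = 2.416/6.283 = 0.3846 Hz.

0.385 Hz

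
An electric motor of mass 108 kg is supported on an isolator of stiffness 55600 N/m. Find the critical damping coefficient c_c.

4900 N·s/m

c_c = 2√(k·m) = 2√(55600 × 108) = 2 × 2450 = 4901 N·s/m.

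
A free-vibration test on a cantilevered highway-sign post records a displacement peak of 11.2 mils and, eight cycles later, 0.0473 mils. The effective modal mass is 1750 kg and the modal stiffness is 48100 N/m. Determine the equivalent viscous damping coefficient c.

1980 N·s/m

Logarithmic decrement δ = (1/n)·ln(x₀/x_n) = (1/8)·ln(11.2/0.0473) = (1/8)·ln(236.8) = 0.6834.
ζ = δ/√(4π² + δ²) = 0.6834/√(39.48 + 0.467) = 0.6834/6.320 = 0.1081.
c = ζ · 2√(km) = 0.1081 × 2√(48100 × 1750) = 0.1081 × 18350 = 1984 N·s/m.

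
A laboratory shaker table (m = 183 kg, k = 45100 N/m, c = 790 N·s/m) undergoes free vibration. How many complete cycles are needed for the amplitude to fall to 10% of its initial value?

3 cycles

ζ = c/(2√(km)) = 790/(2√(45100 × 183)) = 790/5746 = 0.1375.
Logarithmic decrement δ = 2πζ/√(1 − ζ²) = 2π × 0.1375/√(1 − 0.0189) = 0.8722.
x_n/x₀ = e^(−nδ) ≤ 0.1; take ln: n ≥ ln(1/0.1)/δ = 2.303/0.8722 = 2.640.
So 3 complete cycles are required.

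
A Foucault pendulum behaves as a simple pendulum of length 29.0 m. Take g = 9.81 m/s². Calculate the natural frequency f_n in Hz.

0.0926 Hz

For a simple pendulum ω_n = √(g/L) = √(9.81/29.0) = √0.3383 = 0.5816 rad/s.
f_n = ω_n/(2π) = 0.5816/6.283 = 0.09257 Hz.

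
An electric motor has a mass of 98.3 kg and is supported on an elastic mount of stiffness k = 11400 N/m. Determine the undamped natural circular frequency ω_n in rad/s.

10.8 rad/s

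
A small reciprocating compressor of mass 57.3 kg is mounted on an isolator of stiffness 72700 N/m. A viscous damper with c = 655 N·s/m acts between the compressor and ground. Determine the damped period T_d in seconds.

ω_n = √(k/m) = √(72700/57.3) = 35.62 rad/s.
Critical damping c_c = 2√(k·m) = 2√(72700 × 57.3) = 4082 N·s/m, so ζ = c/c_c = 655/4082 = 0.1605.
ω_d = ω_n√(1 − ζ²) = 35.62 × √(1 − 0.0257) = 35.16 rad/s.
T_d = 2π/ω_d = 0.1787 s.

0.179 s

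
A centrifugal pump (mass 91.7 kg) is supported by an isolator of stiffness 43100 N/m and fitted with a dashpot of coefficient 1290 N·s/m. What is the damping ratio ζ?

ω_n = √(k/m) = √(43100/91.7) = 21.68 rad/s.
Critical damping c_c = 2√(k·m) = 2√(43100 × 91.7) = 3976 N·s/m, so ζ = c/c_c = 1290/3976 = 0.3244.

0.324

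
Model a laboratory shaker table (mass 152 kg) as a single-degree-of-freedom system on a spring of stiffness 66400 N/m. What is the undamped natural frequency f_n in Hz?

3.33 Hz

ω_n = √(k/m) = √(66400/152) = √436.8 = 20.90 rad/s.
f_n = ω_n/(2π) = 20.90/6.283 = 3.326 Hz.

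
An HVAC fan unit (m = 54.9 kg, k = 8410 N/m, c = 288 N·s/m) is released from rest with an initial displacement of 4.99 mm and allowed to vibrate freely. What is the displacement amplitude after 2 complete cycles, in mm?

ζ = c/(2√(km)) = 288/(2√(8410 × 54.9)) = 288/1359 = 0.2119.
Logarithmic decrement δ = 2πζ/√(1 − ζ²) = 2π × 0.2119/√(1 − 0.0449) = 1.362.
After n cycles, x_n/x₀ = e^(−nδ), so x_2 = 4.99 × e^(−2 × 1.362) = 4.99 × 0.06555 = 0.3271 mm.

0.327 mm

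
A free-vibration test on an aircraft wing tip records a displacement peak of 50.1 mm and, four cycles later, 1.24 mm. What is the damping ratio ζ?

Logarithmic decrement δ = (1/n)·ln(x₀/x_n) = (1/4)·ln(50.1/1.24) = (1/4)·ln(40.40) = 0.9247.
ζ = δ/√(4π² + δ²) = 0.9247/√(39.48 + 0.855) = 0.9247/6.351 = 0.1456.

0.146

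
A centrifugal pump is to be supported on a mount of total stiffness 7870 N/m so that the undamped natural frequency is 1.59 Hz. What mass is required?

ω_n = 2πf_n = 2π × 1.59 = 9.990 rad/s.
m = k/ω_n² = 7870/9.990² = 7870/99.81 = 78.85 kg.

78.9 kg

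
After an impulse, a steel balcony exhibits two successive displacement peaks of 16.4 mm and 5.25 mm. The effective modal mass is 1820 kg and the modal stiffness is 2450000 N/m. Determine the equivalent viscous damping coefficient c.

Logarithmic decrement δ = (1/n)·ln(x₀/x_n) = (1/1)·ln(16.4/5.25) = (1/1)·ln(3.124) = 1.139.
ζ = δ/√(4π² + δ²) = 1.139/√(39.48 + 1.30) = 1.139/6.386 = 0.1784.
c = ζ · 2√(km) = 0.1784 × 2√(2450000 × 1820) = 0.1784 × 133600 = 23820 N·s/m.

23800 N·s/m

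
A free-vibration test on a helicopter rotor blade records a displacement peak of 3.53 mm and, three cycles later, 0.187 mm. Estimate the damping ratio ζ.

Logarithmic decrement δ = (1/n)·ln(x₀/x_n) = (1/3)·ln(3.53/0.187) = (1/3)·ln(18.88) = 0.9793.
ζ = δ/√(4π² + δ²) = 0.9793/√(39.48 + 0.959) = 0.9793/6.359 = 0.1540.

0.154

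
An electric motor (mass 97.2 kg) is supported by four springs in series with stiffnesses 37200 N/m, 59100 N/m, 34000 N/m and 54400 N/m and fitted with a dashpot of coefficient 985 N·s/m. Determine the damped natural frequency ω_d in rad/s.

9.31 rad/s

Series springs: 1/k_eq = 1/37200 + 1/59100 + 1/34000 + 1/54400 = 9.160×10^-5, so k_eq = 10920 N/m.
ω_n = √(k_eq/m) = √(10920/97.2) = 10.60 rad/s.
Critical damping c_c = 2√(k_eq·m) = 2√(10920 × 97.2) = 2060 N·s/m, so ζ = c/c_c = 985/2060 = 0.4781.
ω_d = ω_n√(1 − ζ²) = 10.60 × √(1 − 0.229) = 9.308 rad/s.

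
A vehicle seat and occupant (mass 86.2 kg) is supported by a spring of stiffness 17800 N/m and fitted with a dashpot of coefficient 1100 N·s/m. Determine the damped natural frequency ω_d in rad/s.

ω_n = √(k/m) = √(17800/86.2) = 14.37 rad/s.
Critical damping c_c = 2√(k·m) = 2√(17800 × 86.2) = 2477 N·s/m, so ζ = c/c_c = 1100/2477 = 0.4440.
ω_d = ω_n√(1 − ζ²) = 14.37 × √(1 − 0.197) = 12.88 rad/s.

12.9 rad/s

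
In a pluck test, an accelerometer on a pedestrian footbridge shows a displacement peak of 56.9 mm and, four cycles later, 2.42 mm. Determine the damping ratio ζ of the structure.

Logarithmic decrement δ = (1/n)·ln(x₀/x_n) = (1/4)·ln(56.9/2.42) = (1/4)·ln(23.51) = 0.7894.
ζ = δ/√(4π² + δ²) = 0.7894/√(39.48 + 0.623) = 0.7894/6.333 = 0.1247.

0.125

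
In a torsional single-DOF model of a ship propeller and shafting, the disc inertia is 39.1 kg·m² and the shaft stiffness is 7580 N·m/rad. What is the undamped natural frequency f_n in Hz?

2.22 Hz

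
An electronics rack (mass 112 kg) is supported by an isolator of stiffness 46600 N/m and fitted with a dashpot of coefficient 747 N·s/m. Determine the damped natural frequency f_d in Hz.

3.20 Hz

ω_n = √(k/m) = √(46600/112) = 20.40 rad/s.
Critical damping c_c = 2√(k·m) = 2√(46600 × 112) = 4569 N·s/m, so ζ = c/c_c = 747/4569 = 0.1635.
ω_d = ω_n√(1 − ζ²) = 20.40 × √(1 − 0.0267) = 20.12 rad/s.
f_d = ω_d/(2π) = 3.203 Hz.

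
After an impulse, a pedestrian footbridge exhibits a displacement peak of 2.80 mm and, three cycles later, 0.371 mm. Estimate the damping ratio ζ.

0.107

Logarithmic decrement δ = (1/n)·ln(x₀/x_n) = (1/3)·ln(2.80/0.371) = (1/3)·ln(7.547) = 0.6737.
ζ = δ/√(4π² + δ²) = 0.6737/√(39.48 + 0.454) = 0.6737/6.319 = 0.1066.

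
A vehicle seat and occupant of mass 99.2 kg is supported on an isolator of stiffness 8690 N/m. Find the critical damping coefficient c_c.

1860 N·s/m

c_c = 2√(k·m) = 2√(8690 × 99.2) = 2 × 928.5 = 1857 N·s/m.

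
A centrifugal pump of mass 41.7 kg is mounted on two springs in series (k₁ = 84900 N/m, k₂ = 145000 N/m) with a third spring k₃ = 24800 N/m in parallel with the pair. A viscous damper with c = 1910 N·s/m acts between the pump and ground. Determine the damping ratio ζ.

0.528

Series pair: k_s = k₁k₂/(k₁+k₂) = (84900)(145000)/(84900 + 145000) = 53550 N/m. In parallel with k₃: k_eq = 53550 + 24800 = 78350 N/m.
ω_n = √(k_eq/m) = √(78350/41.7) = 43.35 rad/s.
Critical damping c_c = 2√(k_eq·m) = 2√(78350 × 41.7) = 3615 N·s/m, so ζ = c/c_c = 1910/3615 = 0.5284.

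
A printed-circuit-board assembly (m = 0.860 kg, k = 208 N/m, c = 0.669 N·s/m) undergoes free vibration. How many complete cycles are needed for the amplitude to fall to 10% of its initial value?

15 cycles

ζ = c/(2√(km)) = 0.669/(2√(208 × 0.860)) = 0.669/26.75 = 0.02501.
Logarithmic decrement δ = 2πζ/√(1 − ζ²) = 2π × 0.02501/√(1 − 0.000626) = 0.1572.
x_n/x₀ = e^(−nδ) ≤ 0.1; take ln: n ≥ ln(1/0.1)/δ = 2.303/0.1572 = 14.65.
So 15 complete cycles are required.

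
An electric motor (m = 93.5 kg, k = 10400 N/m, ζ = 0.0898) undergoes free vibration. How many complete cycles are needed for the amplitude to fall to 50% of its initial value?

2 cycles

Logarithmic decrement δ = 2πζ/√(1 − ζ²) = 2π × 0.08980/√(1 − 0.00806) = 0.5665.
x_n/x₀ = e^(−nδ) ≤ 0.5; take ln: n ≥ ln(1/0.5)/δ = 0.6931/0.5665 = 1.224.
So 2 complete cycles are required.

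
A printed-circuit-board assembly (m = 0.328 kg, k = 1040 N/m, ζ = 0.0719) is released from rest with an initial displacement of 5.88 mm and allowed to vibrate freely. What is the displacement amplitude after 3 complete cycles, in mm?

1.51 mm

Logarithmic decrement δ = 2πζ/√(1 − ζ²) = 2π × 0.07190/√(1 − 0.00517) = 0.4529.
After n cycles, x_n/x₀ = e^(−nδ), so x_3 = 5.88 × e^(−3 × 0.4529) = 5.88 × 0.2570 = 1.511 mm.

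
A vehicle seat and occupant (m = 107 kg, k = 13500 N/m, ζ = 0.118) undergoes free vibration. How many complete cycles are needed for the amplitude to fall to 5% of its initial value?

5 cycles

Logarithmic decrement δ = 2πζ/√(1 − ζ²) = 2π × 0.1180/√(1 − 0.0139) = 0.7466.
x_n/x₀ = e^(−nδ) ≤ 0.05; take ln: n ≥ ln(1/0.05)/δ = 2.996/0.7466 = 4.012.
So 5 complete cycles are required.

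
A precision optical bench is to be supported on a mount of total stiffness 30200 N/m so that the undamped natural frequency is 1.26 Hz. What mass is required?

482 kg

ω_n = 2πf_n = 2π × 1.26 = 7.917 rad/s.
m = k/ω_n² = 30200/7.917² = 30200/62.68 = 481.8 kg.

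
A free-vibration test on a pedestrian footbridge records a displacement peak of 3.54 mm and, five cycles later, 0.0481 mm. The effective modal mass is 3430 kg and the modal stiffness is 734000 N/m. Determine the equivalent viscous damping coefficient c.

Logarithmic decrement δ = (1/n)·ln(x₀/x_n) = (1/5)·ln(3.54/0.0481) = (1/5)·ln(73.60) = 0.8597.
ζ = δ/√(4π² + δ²) = 0.8597/√(39.48 + 0.739) = 0.8597/6.342 = 0.1356.
c = ζ · 2√(km) = 0.1356 × 2√(734000 × 3430) = 0.1356 × 100400 = 13600 N·s/m.

13600 N·s/m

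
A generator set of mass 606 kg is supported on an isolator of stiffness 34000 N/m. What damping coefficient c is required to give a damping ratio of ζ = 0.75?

c_c = 2√(k·m) = 2√(34000 × 606) = 9078 N·s/m.
c = ζ·c_c = 0.75 × 9078 = 6809 N·s/m.

6810 N·s/m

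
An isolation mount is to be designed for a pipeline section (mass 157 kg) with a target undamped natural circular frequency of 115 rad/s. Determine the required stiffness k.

k = m·ω_n² = 157 × 115.0² = 157 × 13220 = 2076000 N/m.

2080000 N/m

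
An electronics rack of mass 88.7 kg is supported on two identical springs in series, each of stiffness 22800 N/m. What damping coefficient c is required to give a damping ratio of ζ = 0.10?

201 N·s/m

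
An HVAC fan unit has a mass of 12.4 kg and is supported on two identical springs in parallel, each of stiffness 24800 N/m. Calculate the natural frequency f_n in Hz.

Parallel springs add: k_eq = 2 × 24800 = 49600 N/m.
ω_n = √(k_eq/m) = √(49600/12.4) = √4000 = 63.25 rad/s.
f_n = ω_n/(2π) = 63.25/6.283 = 10.07 Hz.

10.1 Hz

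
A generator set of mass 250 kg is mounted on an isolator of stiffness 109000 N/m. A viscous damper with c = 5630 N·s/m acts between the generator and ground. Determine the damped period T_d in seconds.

0.357 s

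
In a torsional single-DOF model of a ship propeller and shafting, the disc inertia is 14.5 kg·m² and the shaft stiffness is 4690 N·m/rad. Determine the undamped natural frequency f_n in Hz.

ω_n = √(k_t/J) = √(4690/14.5) = √323.4 = 17.98 rad/s.
f_n = ω_n/(2π) = 17.98/6.283 = 2.862 Hz.

2.86 Hz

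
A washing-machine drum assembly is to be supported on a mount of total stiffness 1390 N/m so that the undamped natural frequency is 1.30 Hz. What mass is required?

20.8 kg

ω_n = 2πf_n = 2π × 1.30 = 8.168 rad/s.
m = k/ω_n² = 1390/8.168² = 1390/66.72 = 20.83 kg.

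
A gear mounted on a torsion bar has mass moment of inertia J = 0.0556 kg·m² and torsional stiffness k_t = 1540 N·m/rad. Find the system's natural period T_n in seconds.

ω_n = √(k_t/J) = √(1540/0.0556) = √27700 = 166.4 rad/s.
T_n = 2π/ω_n = 6.283/166.4 = 0.03775 s.

0.0378 s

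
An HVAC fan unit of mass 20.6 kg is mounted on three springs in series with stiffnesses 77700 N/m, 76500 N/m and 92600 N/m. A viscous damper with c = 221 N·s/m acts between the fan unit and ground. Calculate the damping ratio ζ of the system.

0.148

Series springs: 1/k_eq = 1/77700 + 1/76500 + 1/92600 = 3.674×10^-5, so k_eq = 27220 N/m.
ω_n = √(k_eq/m) = √(27220/20.6) = 36.35 rad/s.
Critical damping c_c = 2√(k_eq·m) = 2√(27220 × 20.6) = 1498 N·s/m, so ζ = c/c_c = 221/1498 = 0.1476.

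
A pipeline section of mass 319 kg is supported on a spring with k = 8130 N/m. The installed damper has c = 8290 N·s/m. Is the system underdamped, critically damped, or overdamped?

overdamped

c_c = 2√(k·m) = 3221 N·s/m; ζ = c/c_c = 8290/3221 = 2.57.
Since ζ > 1 the system is overdamped.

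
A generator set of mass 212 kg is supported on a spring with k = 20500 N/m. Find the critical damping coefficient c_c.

4170 N·s/m

c_c = 2√(k·m) = 2√(20500 × 212) = 2 × 2085 = 4169 N·s/m.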